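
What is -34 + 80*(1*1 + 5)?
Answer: 446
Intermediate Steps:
-34 + 80*(1*1 + 5) = -34 + 80*(1 + 5) = -34 + 80*6 = -34 + 480 = 446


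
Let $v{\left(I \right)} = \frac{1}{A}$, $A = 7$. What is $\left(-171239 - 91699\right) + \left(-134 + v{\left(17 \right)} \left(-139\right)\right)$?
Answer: $- \frac{1841643}{7} \approx -2.6309 \cdot 10^{5}$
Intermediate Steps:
$v{\left(I \right)} = \frac{1}{7}$
$\left(-171239 - 91699\right) + \left(-134 + v{\left(17 \right)} \left(-139\right)\right) = \left(-171239 - 91699\right) + \left(-134 + \frac{1}{7} \left(-139\right)\right) = -262938 - \frac{1077}{7} = - \frac{1841643}{7}$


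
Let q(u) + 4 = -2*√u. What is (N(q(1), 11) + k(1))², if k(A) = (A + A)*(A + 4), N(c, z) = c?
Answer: 16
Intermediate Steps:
q(u) = -4 - 2*√u
k(A) = 2*A*(4 + A) (k(A) = (2*A)*(4 + A) = 2*A*(4 + A))
(N(q(1), 11) + k(1))² = ((-4 - 2*√1) + 2*1*(4 + 1))² = ((-4 - 2*1) + 2*1*5)² = ((-4 - 2) + 10)² = (-6 + 10)² = 4² = 16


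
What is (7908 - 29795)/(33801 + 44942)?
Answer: -21887/78743 ≈ -0.27796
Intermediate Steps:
(7908 - 29795)/(33801 + 44942) = -21887/78743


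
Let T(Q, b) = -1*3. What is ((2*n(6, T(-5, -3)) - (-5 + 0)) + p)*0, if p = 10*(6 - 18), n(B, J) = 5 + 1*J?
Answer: 0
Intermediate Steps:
T(Q, b) = -3
n(B, J) = 5 + J
p = -120 (p = 10*(-12) = -120)
((2*n(6, T(-5, -3)) - (-5 + 0)) + p)*0 = ((2*(5 - 3) - (-5 + 0)) - 120)*0 = ((2*2 - 1*(-5)) - 120)*0 = ((4 + 5) - 120)*0 = (9 - 120)*0 = -111*0 = 0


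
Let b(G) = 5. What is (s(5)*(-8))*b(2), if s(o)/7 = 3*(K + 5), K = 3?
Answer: -6720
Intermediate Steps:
s(o) = 168 (s(o) = 7*(3*(3 + 5)) = 7*(3*8) = 7*24 = 168)
(s(5)*(-8))*b(2) = (168*(-8))*5 = -1344*5 = -6720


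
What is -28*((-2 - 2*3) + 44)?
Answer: -1008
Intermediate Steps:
-28*((-2 - 2*3) + 44) = -28*((-2 - 6) + 44) = -28*(-8 + 44) = -28*36 = -1008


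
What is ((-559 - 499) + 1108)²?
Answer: 2500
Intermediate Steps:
((-559 - 499) + 1108)² = (-1058 + 1108)² = 50² = 2500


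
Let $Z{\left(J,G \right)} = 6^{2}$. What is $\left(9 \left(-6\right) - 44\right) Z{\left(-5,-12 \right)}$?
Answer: $-3528$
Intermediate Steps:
$Z{\left(J,G \right)} = 36$
$\left(9 \left(-6\right) - 44\right) Z{\left(-5,-12 \right)} = \left(9 \left(-6\right) - 44\right) 36 = \left(-54 - 44\right) 36 = \left(-98\right) 36 = -3528$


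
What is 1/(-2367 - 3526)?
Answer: -1/5893 ≈ -0.00016969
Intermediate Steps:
1/(-2367 - 3526) = 1/(-5893) = -1/5893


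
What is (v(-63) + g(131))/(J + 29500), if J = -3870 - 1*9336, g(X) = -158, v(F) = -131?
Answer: -289/16294 ≈ -0.017737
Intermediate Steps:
J = -13206 (J = -3870 - 9336 = -13206)
(v(-63) + g(131))/(J + 29500) = (-131 - 158)/(-13206 + 29500) = -289/16294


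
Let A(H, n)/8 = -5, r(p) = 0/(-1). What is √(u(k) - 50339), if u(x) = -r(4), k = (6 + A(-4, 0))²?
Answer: I*√50339 ≈ 224.36*I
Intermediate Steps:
r(p) = 0 (r(p) = 0*(-1) = 0)
A(H, n) = -40 (A(H, n) = 8*(-5) = -40)
k = 1156 (k = (6 - 40)² = (-34)² = 1156)
u(x) = 0 (u(x) = -1*0 = 0)
√(u(k) - 50339) = √(0 - 50339) = √(-50339) = I*√50339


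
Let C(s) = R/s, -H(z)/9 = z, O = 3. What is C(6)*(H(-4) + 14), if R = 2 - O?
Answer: -25/3 ≈ -8.3333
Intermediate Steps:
H(z) = -9*z
R = -1 (R = 2 - 1*3 = 2 - 3 = -1)
C(s) = -1/s
C(6)*(H(-4) + 14) = (-1/6)*(-9*(-4) + 14) = (-1*⅙)*(36 + 14) = -⅙*50 = -25/3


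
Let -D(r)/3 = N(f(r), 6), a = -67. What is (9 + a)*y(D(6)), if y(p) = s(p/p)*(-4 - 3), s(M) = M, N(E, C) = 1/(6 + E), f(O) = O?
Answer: 406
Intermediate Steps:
D(r) = -3/(6 + r)
y(p) = -7 (y(p) = (p/p)*(-4 - 3) = 1*(-7) = -7)
(9 + a)*y(D(6)) = (9 - 67)*(-7) = -58*(-7) = 406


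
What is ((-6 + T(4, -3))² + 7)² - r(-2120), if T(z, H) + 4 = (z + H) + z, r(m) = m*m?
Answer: -4493376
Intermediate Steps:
r(m) = m²
T(z, H) = -4 + H + 2*z (T(z, H) = -4 + ((z + H) + z) = -4 + ((H + z) + z) = -4 + (H + 2*z) = -4 + H + 2*z)
((-6 + T(4, -3))² + 7)² - r(-2120) = ((-6 + (-4 - 3 + 2*4))² + 7)² - 1*(-2120)² = ((-6 + (-4 - 3 + 8))² + 7)² - 1*4494400 = ((-6 + 1)² + 7)² - 4494400 = ((-5)² + 7)² - 4494400 = (25 + 7)² - 4494400 = 32² - 4494400 = 1024 - 4494400 = -4493376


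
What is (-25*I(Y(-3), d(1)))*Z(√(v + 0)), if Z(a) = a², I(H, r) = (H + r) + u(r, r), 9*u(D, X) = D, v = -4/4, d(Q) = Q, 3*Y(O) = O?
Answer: 25/9 ≈ 2.7778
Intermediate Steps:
Y(O) = O/3
v = -1 (v = -4*¼ = -1)
u(D, X) = D/9
I(H, r) = H + 10*r/9 (I(H, r) = (H + r) + r/9 = H + 10*r/9)
(-25*I(Y(-3), d(1)))*Z(√(v + 0)) = (-25*((⅓)*(-3) + (10/9)*1))*(√(-1 + 0))² = (-25*(-1 + 10/9))*(√(-1))² = (-25*⅑)*I² = -25/9*(-1) = 25/9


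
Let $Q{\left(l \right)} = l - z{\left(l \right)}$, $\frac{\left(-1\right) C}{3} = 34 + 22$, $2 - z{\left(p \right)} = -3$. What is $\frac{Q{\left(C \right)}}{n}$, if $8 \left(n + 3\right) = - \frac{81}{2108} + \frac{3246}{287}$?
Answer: $\frac{837314464}{7700583} \approx 108.73$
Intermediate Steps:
$z{\left(p \right)} = 5$ ($z{\left(p \right)} = 2 - -3 = 2 + 3 = 5$)
$n = - \frac{7700583}{4839968}$ ($n = -3 + \frac{- \frac{81}{2108} + \frac{3246}{287}}{8} = -3 + \frac{1}{8} \cdot \frac{6819321}{604996} = -3 + \frac{6819321}{4839968} = - \frac{7700583}{4839968} \approx -1.591$)
$C = -168$ ($C = - 3 \left(34 + 22\right) = \left(-3\right) 56 = -168$)
$Q{\left(l \right)} = -5 + l$ ($Q{\left(l \right)} = l - 5 = -5 + l$)
$\frac{Q{\left(C \right)}}{n} = \frac{-5 - 168}{- \frac{7700583}{4839968}} = \left(-173\right) \left(- \frac{4839968}{7700583}\right) = \frac{837314464}{7700583}$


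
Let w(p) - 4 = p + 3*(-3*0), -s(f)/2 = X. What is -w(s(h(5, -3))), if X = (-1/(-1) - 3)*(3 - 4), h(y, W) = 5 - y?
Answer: 0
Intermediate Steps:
X = 2 (X = (-1*(-1) - 3)*(-1) = (1 - 3)*(-1) = -2*(-1) = 2)
s(f) = -4 (s(f) = -2*2 = -4)
w(p) = 4 + p (w(p) = 4 + (p + 3*(-3*0)) = 4 + (p + 3*0) = 4 + (p + 0) = 4 + p)
-w(s(h(5, -3))) = -(4 - 4) = -1*0 = 0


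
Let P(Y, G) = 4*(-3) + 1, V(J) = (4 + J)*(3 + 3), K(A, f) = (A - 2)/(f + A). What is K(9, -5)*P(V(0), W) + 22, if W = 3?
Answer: 11/4 ≈ 2.7500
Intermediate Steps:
K(A, f) = (-2 + A)/(A + f)
V(J) = 24 + 6*J (V(J) = (4 + J)*6 = 24 + 6*J)
P(Y, G) = -11 (P(Y, G) = -12 + 1 = -11)
K(9, -5)*P(V(0), W) + 22 = ((-2 + 9)/(9 - 5))*(-11) + 22 = (7/4)*(-11) + 22 = -77/4 + 22 = 11/4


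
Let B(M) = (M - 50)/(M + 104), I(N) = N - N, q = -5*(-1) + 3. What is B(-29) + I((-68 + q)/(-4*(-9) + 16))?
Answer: -79/75 ≈ -1.0533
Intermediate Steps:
q = 8 (q = 5 + 3 = 8)
I(N) = 0
B(M) = (-50 + M)/(104 + M)
B(-29) + I((-68 + q)/(-4*(-9) + 16)) = (-50 - 29)/(104 - 29) + 0 = -79/75 + 0 = -79/75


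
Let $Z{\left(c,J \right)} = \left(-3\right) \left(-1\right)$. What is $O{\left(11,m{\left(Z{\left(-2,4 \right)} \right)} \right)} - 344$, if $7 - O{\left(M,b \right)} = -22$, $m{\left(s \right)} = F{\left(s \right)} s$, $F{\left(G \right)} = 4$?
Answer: $-315$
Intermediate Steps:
$Z{\left(c,J \right)} = 3$
$m{\left(s \right)} = 4 s$
$O{\left(M,b \right)} = 29$ ($O{\left(M,b \right)} = 7 - -22 = 7 + 22 = 29$)
$O{\left(11,m{\left(Z{\left(-2,4 \right)} \right)} \right)} - 344 = 29 - 344 = -315$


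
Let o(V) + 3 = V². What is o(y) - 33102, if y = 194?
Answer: 4531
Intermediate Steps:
o(V) = -3 + V²
o(y) - 33102 = (-3 + 194²) - 33102 = (-3 + 37636) - 33102 = 37633 - 33102 = 4531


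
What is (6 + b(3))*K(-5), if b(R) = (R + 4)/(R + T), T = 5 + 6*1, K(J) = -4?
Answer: -26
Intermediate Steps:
T = 11 (T = 5 + 6 = 11)
b(R) = (4 + R)/(11 + R) (b(R) = (R + 4)/(R + 11) = (4 + R)/(11 + R))
(6 + b(3))*K(-5) = (6 + (4 + 3)/(11 + 3))*(-4) = (6 + 7/14)*(-4) = (6 + (1/14)*7)*(-4) = (6 + 1/2)*(-4) = (13/2)*(-4) = -26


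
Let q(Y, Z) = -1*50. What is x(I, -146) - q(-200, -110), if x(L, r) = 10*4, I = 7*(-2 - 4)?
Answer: 90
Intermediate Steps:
I = -42 (I = 7*(-6) = -42)
x(L, r) = 40
q(Y, Z) = -50
x(I, -146) - q(-200, -110) = 40 - 1*(-50) = 40 + 50 = 90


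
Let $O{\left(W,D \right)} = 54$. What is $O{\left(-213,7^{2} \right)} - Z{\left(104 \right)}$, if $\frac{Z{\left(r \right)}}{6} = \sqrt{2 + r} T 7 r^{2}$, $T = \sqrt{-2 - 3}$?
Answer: $54 - 454272 i \sqrt{530} \approx 54.0 - 1.0458 \cdot 10^{7} i$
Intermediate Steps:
$T = i \sqrt{5}$ ($T = \sqrt{-5} = i \sqrt{5} \approx 2.2361 i$)
$Z{\left(r \right)} = 42 i \sqrt{5} r^{2} \sqrt{2 + r}$ ($Z{\left(r \right)} = 6 \sqrt{2 + r} i \sqrt{5} \cdot 7 r^{2} = 6 i \sqrt{5} \sqrt{2 + r} 7 r^{2} = 6 \cdot 7 i \sqrt{5} \sqrt{2 + r} r^{2} = 6 \cdot 7 i \sqrt{5} r^{2} \sqrt{2 + r} = 42 i \sqrt{5} r^{2} \sqrt{2 + r}$)
$O{\left(-213,7^{2} \right)} - Z{\left(104 \right)} = 54 - 42 i \sqrt{5} \cdot 104^{2} \sqrt{2 + 104} = 54 - 42 i \sqrt{5} \cdot 10816 \sqrt{106} = 54 - 454272 i \sqrt{530}$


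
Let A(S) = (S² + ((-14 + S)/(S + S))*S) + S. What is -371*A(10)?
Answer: -40068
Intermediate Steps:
A(S) = -7 + S² + 3*S/2 (A(S) = (S² + ((-14 + S)/((2*S)))*S) + S = (S² + ((-14 + S)*(1/(2*S)))*S) + S = (S² + ((-14 + S)/(2*S))*S) + S = (S² + (-7 + S/2)) + S = (-7 + S² + S/2) + S = -7 + S² + 3*S/2)
-371*A(10) = -371*(-7 + 10² + (3/2)*10) = -371*(-7 + 100 + 15) = -371*108 = -40068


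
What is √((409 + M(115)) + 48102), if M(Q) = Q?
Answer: √48626 ≈ 220.51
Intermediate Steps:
√((409 + M(115)) + 48102) = √((409 + 115) + 48102) = √(524 + 48102) = √48626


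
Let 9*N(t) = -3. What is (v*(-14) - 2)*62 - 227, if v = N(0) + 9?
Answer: -23621/3 ≈ -7873.7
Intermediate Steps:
N(t) = -1/3 (N(t) = (1/9)*(-3) = -1/3)
v = 26/3 (v = -1/3 + 9 = 26/3 ≈ 8.6667)
(v*(-14) - 2)*62 - 227 = ((26/3)*(-14) - 2)*62 - 227 = (-364/3 - 2)*62 - 227 = -370/3*62 - 227 = -22940/3 - 227 = -23621/3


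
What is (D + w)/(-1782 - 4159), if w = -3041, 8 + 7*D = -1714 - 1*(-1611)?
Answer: 1646/3199 ≈ 0.51454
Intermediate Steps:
D = -111/7 (D = -8/7 + (-1714 - 1*(-1611))/7 = -8/7 + (-1714 + 1611)/7 = -8/7 + (⅐)*(-103) = -8/7 - 103/7 = -111/7 ≈ -15.857)
(D + w)/(-1782 - 4159) = (-111/7 - 3041)/(-1782 - 4159) = -21398/7/(-5941) = -21398/7*(-1/5941) = 1646/3199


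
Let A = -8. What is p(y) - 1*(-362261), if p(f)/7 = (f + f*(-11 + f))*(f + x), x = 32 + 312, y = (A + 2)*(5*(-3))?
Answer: 22235861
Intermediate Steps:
y = 90 (y = (-8 + 2)*(5*(-3)) = -6*(-15) = 90)
x = 344
p(f) = 7*(344 + f)*(f + f*(-11 + f)) (p(f) = 7*((f + f*(-11 + f))*(f + 344)) = 7*((f + f*(-11 + f))*(344 + f)) = 7*((344 + f)*(f + f*(-11 + f))) = 7*(344 + f)*(f + f*(-11 + f)))
p(y) - 1*(-362261) = 7*90*(-3440 + 90**2 + 334*90) - 1*(-362261) = 7*90*(-3440 + 8100 + 30060) + 362261 = 7*90*34720 + 362261 = 21873600 + 362261 = 22235861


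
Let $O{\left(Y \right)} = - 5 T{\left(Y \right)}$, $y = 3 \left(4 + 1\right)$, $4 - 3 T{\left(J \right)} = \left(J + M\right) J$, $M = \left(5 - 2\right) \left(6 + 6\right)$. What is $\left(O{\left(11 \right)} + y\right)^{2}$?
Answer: $756900$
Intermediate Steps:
$M = 36$ ($M = 3 \cdot 12 = 36$)
$T{\left(J \right)} = \frac{4}{3} - \frac{J \left(36 + J\right)}{3}$ ($T{\left(J \right)} = \frac{4}{3} - \frac{\left(J + 36\right) J}{3} = \frac{4}{3} - \frac{\left(36 + J\right) J}{3} = \frac{4}{3} - \frac{J \left(36 + J\right)}{3}$)
$y = 15$ ($y = 3 \cdot 5 = 15$)
$O{\left(Y \right)} = - \frac{20}{3} + 60 Y + \frac{5 Y^{2}}{3}$ ($O{\left(Y \right)} = - 5 \left(\frac{4}{3} - 12 Y - \frac{Y^{2}}{3}\right) = - \frac{20}{3} + 60 Y + \frac{5 Y^{2}}{3}$)
$\left(O{\left(11 \right)} + y\right)^{2} = \left(\left(- \frac{20}{3} + 60 \cdot 11 + \frac{5 \cdot 11^{2}}{3}\right) + 15\right)^{2} = \left(\left(- \frac{20}{3} + 660 + \frac{5}{3} \cdot 121\right) + 15\right)^{2} = \left(\left(- \frac{20}{3} + 660 + \frac{605}{3}\right) + 15\right)^{2} = \left(855 + 15\right)^{2} = 870^{2} = 756900$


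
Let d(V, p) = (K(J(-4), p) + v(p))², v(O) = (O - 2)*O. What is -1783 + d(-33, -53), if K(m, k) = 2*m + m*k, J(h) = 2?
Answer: 7911186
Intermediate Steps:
v(O) = O*(-2 + O) (v(O) = (-2 + O)*O = O*(-2 + O))
K(m, k) = 2*m + k*m
d(V, p) = (4 + 2*p + p*(-2 + p))² (d(V, p) = (2*(2 + p) + p*(-2 + p))² = ((4 + 2*p) + p*(-2 + p))² = (4 + 2*p + p*(-2 + p))²)
-1783 + d(-33, -53) = -1783 + (16 + (-53)⁴ + 8*(-53)²) = -1783 + (16 + 7890481 + 8*2809) = -1783 + (16 + 7890481 + 22472) = -1783 + 7912969 = 7911186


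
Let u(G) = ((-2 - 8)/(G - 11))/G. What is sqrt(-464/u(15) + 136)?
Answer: 2*sqrt(730) ≈ 54.037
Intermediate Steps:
u(G) = -10/(G*(-11 + G)) (u(G) = (-10/(-11 + G))/G = -10/(G*(-11 + G)))
sqrt(-464/u(15) + 136) = sqrt(-464/((-10/(15*(-11 + 15)))) + 136) = sqrt(-464/((-10*1/15/4)) + 136) = sqrt(-464/((-10*1/15*1/4)) + 136) = sqrt(-464/(-1/6) + 136) = sqrt(-464*(-6) + 136) = sqrt(2784 + 136) = sqrt(2920) = 2*sqrt(730)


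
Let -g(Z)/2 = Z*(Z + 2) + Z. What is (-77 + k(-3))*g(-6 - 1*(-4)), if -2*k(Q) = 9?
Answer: -326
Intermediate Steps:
k(Q) = -9/2 (k(Q) = -½*9 = -9/2)
g(Z) = -2*Z - 2*Z*(2 + Z) (g(Z) = -2*(Z*(Z + 2) + Z) = -2*(Z*(2 + Z) + Z) = -2*(Z + Z*(2 + Z)) = -2*Z - 2*Z*(2 + Z))
(-77 + k(-3))*g(-6 - 1*(-4)) = (-77 - 9/2)*(-2*(-6 - 1*(-4))*(3 + (-6 - 1*(-4)))) = -(-163)*(-6 + 4)*(3 + (-6 + 4)) = -(-163)*(-2)*(3 - 2) = -(-163)*(-2) = -163/2*4 = -326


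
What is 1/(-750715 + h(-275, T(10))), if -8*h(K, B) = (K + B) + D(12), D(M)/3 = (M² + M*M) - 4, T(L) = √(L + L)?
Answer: -48050376/36075603652189 + 16*√5/36075603652189 ≈ -1.3319e-6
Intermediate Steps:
T(L) = √2*√L (T(L) = √(2*L) = √2*√L)
D(M) = -12 + 6*M² (D(M) = 3*((M² + M*M) - 4) = 3*((M² + M²) - 4) = 3*(2*M² - 4) = 3*(-4 + 2*M²) = -12 + 6*M²)
h(K, B) = -213/2 - B/8 - K/8 (h(K, B) = -((K + B) + (-12 + 6*12²))/8 = -((B + K) + (-12 + 6*144))/8 = -((B + K) + (-12 + 864))/8 = -((B + K) + 852)/8 = -(852 + B + K)/8 = -213/2 - B/8 - K/8)
1/(-750715 + h(-275, T(10))) = 1/(-750715 + (-213/2 - √2*√10/8 - ⅛*(-275))) = 1/(-750715 + (-213/2 - √5/4 + 275/8)) = 1/(-750715 + (-577/8 - √5/4)) = 1/(-6006297/8 - √5/4)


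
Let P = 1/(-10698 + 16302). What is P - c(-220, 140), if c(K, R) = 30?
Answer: -168119/5604 ≈ -30.000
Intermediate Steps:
P = 1/5604 ≈ 0.00017844
P - c(-220, 140) = 1/5604 - 1*30 = 1/5604 - 30 = -168119/5604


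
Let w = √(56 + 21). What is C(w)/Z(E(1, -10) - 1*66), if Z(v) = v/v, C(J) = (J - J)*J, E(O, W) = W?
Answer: 0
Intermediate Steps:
w = √77 ≈ 8.7750
C(J) = 0 (C(J) = 0*J = 0)
Z(v) = 1
C(w)/Z(E(1, -10) - 1*66) = 0/1 = 0*1 = 0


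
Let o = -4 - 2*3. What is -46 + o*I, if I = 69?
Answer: -736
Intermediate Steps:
o = -10 (o = -4 - 6 = -10)
-46 + o*I = -46 - 10*69 = -46 - 690 = -736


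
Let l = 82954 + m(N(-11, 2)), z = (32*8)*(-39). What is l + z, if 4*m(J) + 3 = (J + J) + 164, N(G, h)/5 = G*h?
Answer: 291821/4 ≈ 72955.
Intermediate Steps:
N(G, h) = 5*G*h (N(G, h) = 5*(G*h) = 5*G*h)
z = -9984 (z = 256*(-39) = -9984)
m(J) = 161/4 + J/2 (m(J) = -¾ + ((J + J) + 164)/4 = -¾ + (2*J + 164)/4 = -¾ + (164 + 2*J)/4 = -¾ + (41 + J/2) = 161/4 + J/2)
l = 331757/4 (l = 82954 + (161/4 + (5*(-11)*2)/2) = 82954 + (161/4 + (½)*(-110)) = 82954 + (161/4 - 55) = 82954 - 59/4 = 331757/4 ≈ 82939.)
l + z = 331757/4 - 9984 = 291821/4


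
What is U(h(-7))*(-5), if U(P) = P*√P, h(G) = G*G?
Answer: -1715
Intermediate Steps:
h(G) = G²
U(P) = P^(3/2)
U(h(-7))*(-5) = ((-7)²)^(3/2)*(-5) = 49^(3/2)*(-5) = 343*(-5) = -1715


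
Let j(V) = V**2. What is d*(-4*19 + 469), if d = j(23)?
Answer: 207897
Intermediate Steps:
d = 529 (d = 23**2 = 529)
d*(-4*19 + 469) = 529*(-4*19 + 469) = 529*(-76 + 469) = 529*393 = 207897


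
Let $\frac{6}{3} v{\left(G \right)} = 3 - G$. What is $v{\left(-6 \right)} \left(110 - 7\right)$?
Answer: $\frac{927}{2} \approx 463.5$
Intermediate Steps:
$v{\left(G \right)} = \frac{3}{2} - \frac{G}{2}$ ($v{\left(G \right)} = \frac{3 - G}{2} = \frac{3}{2} - \frac{G}{2}$)
$v{\left(-6 \right)} \left(110 - 7\right) = \left(\frac{3}{2} - -3\right) \left(110 - 7\right) = \left(\frac{3}{2} + 3\right) 103 = \frac{9}{2} \cdot 103 = \frac{927}{2}$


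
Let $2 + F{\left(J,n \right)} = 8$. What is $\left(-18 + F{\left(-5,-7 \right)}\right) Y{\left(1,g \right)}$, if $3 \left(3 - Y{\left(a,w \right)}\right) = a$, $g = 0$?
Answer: $-32$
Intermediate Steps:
$Y{\left(a,w \right)} = 3 - \frac{a}{3}$
$F{\left(J,n \right)} = 6$ ($F{\left(J,n \right)} = -2 + 8 = 6$)
$\left(-18 + F{\left(-5,-7 \right)}\right) Y{\left(1,g \right)} = \left(-18 + 6\right) \left(3 - \frac{1}{3}\right) = - 12 \left(3 - \frac{1}{3}\right) = \left(-12\right) \frac{8}{3} = -32$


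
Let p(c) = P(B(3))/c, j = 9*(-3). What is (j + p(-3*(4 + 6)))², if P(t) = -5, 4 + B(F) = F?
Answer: 25921/36 ≈ 720.03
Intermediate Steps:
B(F) = -4 + F
j = -27
p(c) = -5/c
(j + p(-3*(4 + 6)))² = (-27 - 5*(-1/(3*(4 + 6))))² = (-27 - 5/((-3*10)))² = (-27 - 5/(-30))² = (-27 - 5*(-1/30))² = (-27 + ⅙)² = (-161/6)² = 25921/36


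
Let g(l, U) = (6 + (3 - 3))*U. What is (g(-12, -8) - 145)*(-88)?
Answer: 16984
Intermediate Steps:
g(l, U) = 6*U (g(l, U) = (6 + 0)*U = 6*U)
(g(-12, -8) - 145)*(-88) = (6*(-8) - 145)*(-88) = (-48 - 145)*(-88) = -193*(-88) = 16984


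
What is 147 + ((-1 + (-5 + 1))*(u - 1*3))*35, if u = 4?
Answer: -28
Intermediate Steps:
147 + ((-1 + (-5 + 1))*(u - 1*3))*35 = 147 + ((-1 + (-5 + 1))*(4 - 1*3))*35 = 147 + ((-1 - 4)*(4 - 3))*35 = 147 - 5*1*35 = 147 - 5*35 = 147 - 175 = -28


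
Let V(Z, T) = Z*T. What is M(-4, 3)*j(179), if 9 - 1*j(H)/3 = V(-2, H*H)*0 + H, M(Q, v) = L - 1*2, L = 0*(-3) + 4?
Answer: -1020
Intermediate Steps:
V(Z, T) = T*Z
L = 4 (L = 0 + 4 = 4)
M(Q, v) = 2 (M(Q, v) = 4 - 1*2 = 4 - 2 = 2)
j(H) = 27 - 3*H (j(H) = 27 - 3*(((H*H)*(-2))*0 + H) = 27 - 3*((H²*(-2))*0 + H) = 27 - 3*(-2*H²*0 + H) = 27 - 3*(0 + H) = 27 - 3*H)
M(-4, 3)*j(179) = 2*(27 - 3*179) = 2*(27 - 537) = 2*(-510) = -1020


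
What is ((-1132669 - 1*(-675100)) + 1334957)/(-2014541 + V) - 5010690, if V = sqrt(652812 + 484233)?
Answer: -5083814326754991937/1014593575909 - 1535429*sqrt(23205)/1014593575909 ≈ -5.0107e+6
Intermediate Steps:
V = 7*sqrt(23205) (V = sqrt(1137045) = 7*sqrt(23205) ≈ 1066.3)
((-1132669 - 1*(-675100)) + 1334957)/(-2014541 + V) - 5010690 = ((-1132669 - 1*(-675100)) + 1334957)/(-2014541 + 7*sqrt(23205)) - 5010690 = ((-1132669 + 675100) + 1334957)/(-2014541 + 7*sqrt(23205)) - 5010690 = (-457569 + 1334957)/(-2014541 + 7*sqrt(23205)) - 5010690 = 877388/(-2014541 + 7*sqrt(23205)) - 5010690 = -5010690 + 877388/(-2014541 + 7*sqrt(23205))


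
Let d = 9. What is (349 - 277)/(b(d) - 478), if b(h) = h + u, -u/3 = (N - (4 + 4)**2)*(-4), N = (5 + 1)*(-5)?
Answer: -72/1597 ≈ -0.045085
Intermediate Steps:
N = -30 (N = 6*(-5) = -30)
u = -1128 (u = -3*(-30 - (4 + 4)**2)*(-4) = -3*(-30 - 1*8**2)*(-4) = -3*(-30 - 1*64)*(-4) = -3*(-30 - 64)*(-4) = -(-282)*(-4) = -3*376 = -1128)
b(h) = -1128 + h (b(h) = h - 1128 = -1128 + h)
(349 - 277)/(b(d) - 478) = (349 - 277)/((-1128 + 9) - 478) = 72/(-1119 - 478) = 72/(-1597) = 72*(-1/1597) = -72/1597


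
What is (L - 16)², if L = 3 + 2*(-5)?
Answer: 529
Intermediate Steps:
L = -7 (L = 3 - 10 = -7)
(L - 16)² = (-7 - 16)² = (-23)² = 529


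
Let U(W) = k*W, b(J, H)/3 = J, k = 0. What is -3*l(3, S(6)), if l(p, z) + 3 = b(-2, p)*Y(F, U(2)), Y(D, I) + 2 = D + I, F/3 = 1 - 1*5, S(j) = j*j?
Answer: -243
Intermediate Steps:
S(j) = j**2
b(J, H) = 3*J
F = -12 (F = 3*(1 - 1*5) = 3*(1 - 5) = 3*(-4) = -12)
U(W) = 0 (U(W) = 0*W = 0)
Y(D, I) = -2 + D + I (Y(D, I) = -2 + (D + I) = -2 + D + I)
l(p, z) = 81 (l(p, z) = -3 + (3*(-2))*(-2 - 12 + 0) = -3 - 6*(-14) = -3 + 84 = 81)
-3*l(3, S(6)) = -3*81 = -243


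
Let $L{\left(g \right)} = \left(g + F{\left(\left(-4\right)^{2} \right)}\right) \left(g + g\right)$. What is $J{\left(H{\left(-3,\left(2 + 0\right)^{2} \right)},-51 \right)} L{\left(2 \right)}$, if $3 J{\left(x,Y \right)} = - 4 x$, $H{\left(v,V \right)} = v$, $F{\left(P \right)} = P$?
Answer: $288$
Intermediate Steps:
$J{\left(x,Y \right)} = - \frac{4 x}{3}$ ($J{\left(x,Y \right)} = \frac{\left(-4\right) x}{3} = - \frac{4 x}{3}$)
$L{\left(g \right)} = 2 g \left(16 + g\right)$ ($L{\left(g \right)} = \left(g + \left(-4\right)^{2}\right) \left(g + g\right) = \left(g + 16\right) 2 g = \left(16 + g\right) 2 g = 2 g \left(16 + g\right)$)
$J{\left(H{\left(-3,\left(2 + 0\right)^{2} \right)},-51 \right)} L{\left(2 \right)} = \left(- \frac{4}{3}\right) \left(-3\right) 2 \cdot 2 \left(16 + 2\right) = 4 \cdot 2 \cdot 2 \cdot 18 = 4 \cdot 72 = 288$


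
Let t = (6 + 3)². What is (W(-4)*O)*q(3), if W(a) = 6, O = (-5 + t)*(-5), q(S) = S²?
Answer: -20520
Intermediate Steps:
t = 81 (t = 9² = 81)
O = -380 (O = (-5 + 81)*(-5) = 76*(-5) = -380)
(W(-4)*O)*q(3) = (6*(-380))*3² = -2280*9 = -20520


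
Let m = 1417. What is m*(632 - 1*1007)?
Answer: -531375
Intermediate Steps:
m*(632 - 1*1007) = 1417*(632 - 1*1007) = 1417*(632 - 1007) = 1417*(-375) = -531375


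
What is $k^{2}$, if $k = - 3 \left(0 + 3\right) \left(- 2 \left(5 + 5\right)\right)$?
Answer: $32400$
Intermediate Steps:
$k = 180$ ($k = \left(-3\right) 3 \left(\left(-2\right) 10\right) = \left(-9\right) \left(-20\right) = 180$)
$k^{2} = 180^{2} = 32400$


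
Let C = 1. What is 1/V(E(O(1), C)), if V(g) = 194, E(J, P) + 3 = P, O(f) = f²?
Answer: 1/194 ≈ 0.0051546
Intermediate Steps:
E(J, P) = -3 + P
1/V(E(O(1), C)) = 1/194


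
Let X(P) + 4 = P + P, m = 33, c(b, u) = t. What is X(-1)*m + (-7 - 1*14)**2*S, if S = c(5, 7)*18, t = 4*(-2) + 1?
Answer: -55764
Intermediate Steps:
t = -7 (t = -8 + 1 = -7)
c(b, u) = -7
X(P) = -4 + 2*P (X(P) = -4 + (P + P) = -4 + 2*P)
S = -126 (S = -7*18 = -126)
X(-1)*m + (-7 - 1*14)**2*S = (-4 + 2*(-1))*33 + (-7 - 1*14)**2*(-126) = (-4 - 2)*33 + (-7 - 14)**2*(-126) = -6*33 + (-21)**2*(-126) = -198 + 441*(-126) = -198 - 55566 = -55764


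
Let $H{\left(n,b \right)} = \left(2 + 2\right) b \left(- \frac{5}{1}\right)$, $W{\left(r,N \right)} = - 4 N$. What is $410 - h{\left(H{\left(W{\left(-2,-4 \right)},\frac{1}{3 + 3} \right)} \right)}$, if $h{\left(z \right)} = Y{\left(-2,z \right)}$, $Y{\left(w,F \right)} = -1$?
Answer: $411$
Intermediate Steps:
$H{\left(n,b \right)} = - 20 b$ ($H{\left(n,b \right)} = 4 b \left(\left(-5\right) 1\right) = 4 b \left(-5\right) = - 20 b$)
$h{\left(z \right)} = -1$
$410 - h{\left(H{\left(W{\left(-2,-4 \right)},\frac{1}{3 + 3} \right)} \right)} = 410 - -1 = 410 + 1 = 411$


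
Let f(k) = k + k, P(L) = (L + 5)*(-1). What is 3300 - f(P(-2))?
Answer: 3306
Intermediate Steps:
P(L) = -5 - L (P(L) = (5 + L)*(-1) = -5 - L)
f(k) = 2*k
3300 - f(P(-2)) = 3300 - 2*(-5 - 1*(-2)) = 3300 - 2*(-5 + 2) = 3300 - 2*(-3) = 3300 - 1*(-6) = 3300 + 6 = 3306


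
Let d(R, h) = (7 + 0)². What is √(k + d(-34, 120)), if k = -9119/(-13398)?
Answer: √73702398/1218 ≈ 7.0484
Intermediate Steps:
k = 829/1218 (k = -9119*(-1/13398) = 829/1218 ≈ 0.68062)
d(R, h) = 49 (d(R, h) = 7² = 49)
√(k + d(-34, 120)) = √(829/1218 + 49) = √(60511/1218) = √73702398/1218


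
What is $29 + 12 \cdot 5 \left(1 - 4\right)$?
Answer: $-151$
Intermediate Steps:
$29 + 12 \cdot 5 \left(1 - 4\right) = 29 + 12 \cdot 5 \left(-3\right) = 29 + 12 \left(-15\right) = 29 - 180 = -151$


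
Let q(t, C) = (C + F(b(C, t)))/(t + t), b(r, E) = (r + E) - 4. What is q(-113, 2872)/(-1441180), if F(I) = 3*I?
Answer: 11137/325706680 ≈ 3.4193e-5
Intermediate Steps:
b(r, E) = -4 + E + r (b(r, E) = (E + r) - 4 = -4 + E + r)
q(t, C) = (-12 + 3*t + 4*C)/(2*t) (q(t, C) = (C + 3*(-4 + t + C))/(t + t) = (C + 3*(-4 + C + t))/((2*t)) = (C + (-12 + 3*C + 3*t))*(1/(2*t)) = (-12 + 3*t + 4*C)*(1/(2*t)) = (-12 + 3*t + 4*C)/(2*t))
q(-113, 2872)/(-1441180) = ((½)*(-12 + 3*(-113) + 4*2872)/(-113))/(-1441180) = ((½)*(-1/113)*(-12 - 339 + 11488))*(-1/1441180) = ((½)*(-1/113)*11137)*(-1/1441180) = -11137/226*(-1/1441180) = 11137/325706680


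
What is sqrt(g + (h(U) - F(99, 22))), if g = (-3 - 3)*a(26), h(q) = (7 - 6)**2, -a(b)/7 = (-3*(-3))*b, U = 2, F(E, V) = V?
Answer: sqrt(9807) ≈ 99.030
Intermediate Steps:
a(b) = -63*b (a(b) = -7*(-3*(-3))*b = -63*b)
h(q) = 1 (h(q) = 1**2 = 1)
g = 9828 (g = (-3 - 3)*(-63*26) = -6*(-1638) = 9828)
sqrt(g + (h(U) - F(99, 22))) = sqrt(9828 + (1 - 1*22)) = sqrt(9828 + (1 - 22)) = sqrt(9828 - 21) = sqrt(9807)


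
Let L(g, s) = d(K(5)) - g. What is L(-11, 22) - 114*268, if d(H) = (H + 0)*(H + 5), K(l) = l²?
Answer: -29791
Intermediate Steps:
d(H) = H*(5 + H)
L(g, s) = 750 - g (L(g, s) = 5²*(5 + 5²) - g = 25*(5 + 25) - g = 25*30 - g = 750 - g)
L(-11, 22) - 114*268 = (750 - 1*(-11)) - 114*268 = (750 + 11) - 30552 = 761 - 30552 = -29791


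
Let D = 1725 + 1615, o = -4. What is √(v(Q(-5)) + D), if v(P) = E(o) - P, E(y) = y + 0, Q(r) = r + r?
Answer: √3346 ≈ 57.845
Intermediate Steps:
D = 3340
Q(r) = 2*r
E(y) = y
v(P) = -4 - P
√(v(Q(-5)) + D) = √((-4 - 2*(-5)) + 3340) = √((-4 - 1*(-10)) + 3340) = √((-4 + 10) + 3340) = √(6 + 3340) = √3346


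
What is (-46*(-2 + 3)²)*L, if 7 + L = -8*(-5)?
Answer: -1518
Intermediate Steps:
L = 33 (L = -7 - 8*(-5) = -7 + 40 = 33)
(-46*(-2 + 3)²)*L = -46*(-2 + 3)²*33 = -46*1²*33 = -46*1*33 = -46*33 = -1518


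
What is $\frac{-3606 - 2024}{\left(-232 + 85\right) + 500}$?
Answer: $- \frac{5630}{353} \approx -15.949$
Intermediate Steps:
$\frac{-3606 - 2024}{\left(-232 + 85\right) + 500} = - \frac{5630}{-147 + 500} = - \frac{5630}{353}$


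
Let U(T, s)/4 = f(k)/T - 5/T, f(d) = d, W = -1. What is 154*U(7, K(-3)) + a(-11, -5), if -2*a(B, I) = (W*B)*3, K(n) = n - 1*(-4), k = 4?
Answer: -209/2 ≈ -104.50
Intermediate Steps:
K(n) = 4 + n (K(n) = n + 4 = 4 + n)
U(T, s) = -4/T (U(T, s) = 4*(4/T - 5/T) = 4*(-1/T) = -4/T)
a(B, I) = 3*B/2 (a(B, I) = -(-B)*3/2 = -(-3)*B/2 = 3*B/2)
154*U(7, K(-3)) + a(-11, -5) = 154*(-4/7) + (3/2)*(-11) = 154*(-4*⅐) - 33/2 = 154*(-4/7) - 33/2 = -88 - 33/2 = -209/2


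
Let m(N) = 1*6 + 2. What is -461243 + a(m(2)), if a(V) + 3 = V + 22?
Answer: -461216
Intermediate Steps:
m(N) = 8 (m(N) = 6 + 2 = 8)
a(V) = 19 + V (a(V) = -3 + (V + 22) = -3 + (22 + V) = 19 + V)
-461243 + a(m(2)) = -461243 + (19 + 8) = -461243 + 27 = -461216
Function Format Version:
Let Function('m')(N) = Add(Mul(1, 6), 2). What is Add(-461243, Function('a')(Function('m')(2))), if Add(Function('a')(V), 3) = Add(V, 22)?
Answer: -461216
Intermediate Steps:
Function('m')(N) = 8 (Function('m')(N) = Add(6, 2) = 8)
Function('a')(V) = Add(19, V) (Function('a')(V) = Add(-3, Add(V, 22)) = Add(-3, Add(22, V)) = Add(19, V))
Add(-461243, Function('a')(Function('m')(2))) = Add(-461243, Add(19, 8)) = Add(-461243, 27) = -461216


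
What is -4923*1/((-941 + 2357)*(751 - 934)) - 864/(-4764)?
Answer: 2290183/11430424 ≈ 0.20036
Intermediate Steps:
-4923*1/((-941 + 2357)*(751 - 934)) - 864/(-4764) = -4923/(1416*(-183)) - 864*(-1/4764) = -4923/(-259128) + 72/397 = -4923*(-1/259128) + 72/397 = 547/28792 + 72/397 = 2290183/11430424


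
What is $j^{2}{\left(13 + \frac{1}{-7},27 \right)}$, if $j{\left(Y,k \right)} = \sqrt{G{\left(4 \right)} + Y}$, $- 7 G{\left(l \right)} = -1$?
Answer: $13$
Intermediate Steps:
$G{\left(l \right)} = \frac{1}{7}$ ($G{\left(l \right)} = \left(- \frac{1}{7}\right) \left(-1\right) = \frac{1}{7}$)
$j{\left(Y,k \right)} = \sqrt{\frac{1}{7} + Y}$
$j^{2}{\left(13 + \frac{1}{-7},27 \right)} = \left(\frac{\sqrt{7 + 49 \left(13 + \frac{1}{-7}\right)}}{7}\right)^{2} = \left(\frac{\sqrt{7 + 49 \left(13 - \frac{1}{7}\right)}}{7}\right)^{2} = \left(\frac{\sqrt{7 + 49 \cdot \frac{90}{7}}}{7}\right)^{2} = \left(\frac{\sqrt{7 + 630}}{7}\right)^{2} = \left(\frac{\sqrt{637}}{7}\right)^{2} = \left(\frac{7 \sqrt{13}}{7}\right)^{2} = \left(\sqrt{13}\right)^{2} = 13$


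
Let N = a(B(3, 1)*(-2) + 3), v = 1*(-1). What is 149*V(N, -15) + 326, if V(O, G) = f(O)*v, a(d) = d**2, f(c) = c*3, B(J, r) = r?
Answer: -121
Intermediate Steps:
f(c) = 3*c
v = -1
N = 1 (N = (1*(-2) + 3)**2 = (-2 + 3)**2 = 1**2 = 1)
V(O, G) = -3*O (V(O, G) = (3*O)*(-1) = -3*O)
149*V(N, -15) + 326 = 149*(-3*1) + 326 = 149*(-3) + 326 = -447 + 326 = -121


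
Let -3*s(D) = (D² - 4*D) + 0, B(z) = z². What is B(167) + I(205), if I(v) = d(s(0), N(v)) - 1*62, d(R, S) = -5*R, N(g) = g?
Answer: 27827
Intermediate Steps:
s(D) = -D²/3 + 4*D/3 (s(D) = -((D² - 4*D) + 0)/3 = -(D² - 4*D)/3 = -D²/3 + 4*D/3)
I(v) = -62 (I(v) = -5*0*(4 - 1*0)/3 - 1*62 = -5*0*(4 + 0)/3 - 62 = -5*0*4/3 - 62 = -5*0 - 62 = 0 - 62 = -62)
B(167) + I(205) = 167² - 62 = 27889 - 62 = 27827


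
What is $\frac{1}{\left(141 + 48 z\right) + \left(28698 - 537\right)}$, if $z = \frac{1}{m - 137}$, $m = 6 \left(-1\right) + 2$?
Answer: $\frac{47}{1330178} \approx 3.5334 \cdot 10^{-5}$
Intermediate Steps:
$m = -4$ ($m = -6 + 2 = -4$)
$z = - \frac{1}{141}$ ($z = \frac{1}{-4 - 137} = \frac{1}{-141} = - \frac{1}{141} \approx -0.0070922$)
$\frac{1}{\left(141 + 48 z\right) + \left(28698 - 537\right)} = \frac{1}{\left(141 + 48 \left(- \frac{1}{141}\right)\right) + \left(28698 - 537\right)} = \frac{1}{\left(141 - \frac{16}{47}\right) + 28161} = \frac{1}{\frac{6611}{47} + 28161} = \frac{1}{\frac{1330178}{47}} = \frac{47}{1330178}$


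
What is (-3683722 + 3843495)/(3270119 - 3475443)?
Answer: -159773/205324 ≈ -0.77815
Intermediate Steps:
(-3683722 + 3843495)/(3270119 - 3475443) = 159773/(-205324) = 159773*(-1/205324) = -159773/205324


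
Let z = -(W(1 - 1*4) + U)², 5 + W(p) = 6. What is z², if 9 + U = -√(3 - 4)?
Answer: (8 + I)⁴ ≈ 3713.0 + 2016.0*I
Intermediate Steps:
W(p) = 1 (W(p) = -5 + 6 = 1)
U = -9 - I (U = -9 - √(3 - 4) = -9 - √(-1) = -9 - I ≈ -9.0 - 1.0*I)
z = -(-8 - I)² (z = -(1 + (-9 - I))² = -(-8 - I)² ≈ -63.0 - 16.0*I)
z² = (-(8 + I)²)² = (8 + I)⁴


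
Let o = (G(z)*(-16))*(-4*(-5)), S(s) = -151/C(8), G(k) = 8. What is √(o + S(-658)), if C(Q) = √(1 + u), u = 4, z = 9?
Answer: √(-64000 - 755*√5)/5 ≈ 51.259*I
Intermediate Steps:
C(Q) = √5 (C(Q) = √(1 + 4) = √5)
S(s) = -151*√5/5
o = -2560 (o = (8*(-16))*(-4*(-5)) = -128*20 = -2560)
√(o + S(-658)) = √(-2560 - 151*√5/5)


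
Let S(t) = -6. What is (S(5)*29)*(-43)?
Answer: 7482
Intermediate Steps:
(S(5)*29)*(-43) = -6*29*(-43) = -174*(-43) = 7482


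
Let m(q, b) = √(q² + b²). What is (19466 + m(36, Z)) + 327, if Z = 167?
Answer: 19793 + √29185 ≈ 19964.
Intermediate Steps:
m(q, b) = √(b² + q²)
(19466 + m(36, Z)) + 327 = (19466 + √(167² + 36²)) + 327 = (19466 + √(27889 + 1296)) + 327 = (19466 + √29185) + 327 = 19793 + √29185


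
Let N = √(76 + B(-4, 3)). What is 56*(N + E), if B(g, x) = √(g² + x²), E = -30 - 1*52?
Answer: -4088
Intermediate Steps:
E = -82 (E = -30 - 52 = -82)
N = 9 (N = √(76 + √((-4)² + 3²)) = √(76 + √(16 + 9)) = √(76 + √25) = √(76 + 5) = √81 = 9)
56*(N + E) = 56*(9 - 82) = 56*(-73) = -4088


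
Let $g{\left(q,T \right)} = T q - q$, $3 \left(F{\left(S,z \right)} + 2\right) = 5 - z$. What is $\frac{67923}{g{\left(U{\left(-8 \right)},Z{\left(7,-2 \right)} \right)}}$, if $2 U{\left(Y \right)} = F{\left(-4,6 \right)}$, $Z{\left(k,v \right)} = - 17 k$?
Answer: $\frac{67923}{140} \approx 485.16$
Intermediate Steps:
$F{\left(S,z \right)} = - \frac{1}{3} - \frac{z}{3}$ ($F{\left(S,z \right)} = -2 + \frac{5 - z}{3} = -2 - \left(- \frac{5}{3} + \frac{z}{3}\right) = - \frac{1}{3} - \frac{z}{3}$)
$U{\left(Y \right)} = - \frac{7}{6}$ ($U{\left(Y \right)} = \frac{- \frac{1}{3} - 2}{2} = \frac{1}{2} \left(- \frac{7}{3}\right) = - \frac{7}{6}$)
$g{\left(q,T \right)} = - q + T q$
$\frac{67923}{g{\left(U{\left(-8 \right)},Z{\left(7,-2 \right)} \right)}} = \frac{67923}{\left(- \frac{7}{6}\right) \left(-1 - 119\right)} = \frac{67923}{\left(- \frac{7}{6}\right) \left(-120\right)} = \frac{67923}{140}$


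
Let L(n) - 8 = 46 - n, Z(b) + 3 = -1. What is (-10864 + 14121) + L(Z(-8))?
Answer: 3315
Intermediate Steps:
Z(b) = -4 (Z(b) = -3 - 1 = -4)
L(n) = 54 - n (L(n) = 8 + (46 - n) = 54 - n)
(-10864 + 14121) + L(Z(-8)) = (-10864 + 14121) + (54 - 1*(-4)) = 3257 + (54 + 4) = 3257 + 58 = 3315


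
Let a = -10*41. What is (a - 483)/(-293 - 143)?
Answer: 893/436 ≈ 2.0482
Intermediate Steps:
a = -410
(a - 483)/(-293 - 143) = (-410 - 483)/(-293 - 143) = -893/(-436) = -893*(-1/436) = 893/436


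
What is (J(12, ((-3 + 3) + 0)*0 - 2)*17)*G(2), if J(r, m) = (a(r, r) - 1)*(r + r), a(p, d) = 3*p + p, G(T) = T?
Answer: 38352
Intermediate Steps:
a(p, d) = 4*p
J(r, m) = 2*r*(-1 + 4*r) (J(r, m) = (4*r - 1)*(r + r) = (-1 + 4*r)*(2*r) = 2*r*(-1 + 4*r))
(J(12, ((-3 + 3) + 0)*0 - 2)*17)*G(2) = ((2*12*(-1 + 4*12))*17)*2 = ((2*12*(-1 + 48))*17)*2 = ((2*12*47)*17)*2 = (1128*17)*2 = 19176*2 = 38352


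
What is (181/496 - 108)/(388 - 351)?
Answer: -53387/18352 ≈ -2.9091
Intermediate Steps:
(181/496 - 108)/(388 - 351) = (181*(1/496) - 108)/37 = (181/496 - 108)*(1/37) = -53387/496*1/37 = -53387/18352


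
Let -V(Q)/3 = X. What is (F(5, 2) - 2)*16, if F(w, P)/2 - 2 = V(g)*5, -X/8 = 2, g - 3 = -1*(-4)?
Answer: 7712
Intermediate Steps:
g = 7 (g = 3 - 1*(-4) = 3 + 4 = 7)
X = -16 (X = -8*2 = -16)
V(Q) = 48 (V(Q) = -3*(-16) = 48)
F(w, P) = 484 (F(w, P) = 4 + 2*(48*5) = 4 + 2*240 = 4 + 480 = 484)
(F(5, 2) - 2)*16 = (484 - 2)*16 = 482*16 = 7712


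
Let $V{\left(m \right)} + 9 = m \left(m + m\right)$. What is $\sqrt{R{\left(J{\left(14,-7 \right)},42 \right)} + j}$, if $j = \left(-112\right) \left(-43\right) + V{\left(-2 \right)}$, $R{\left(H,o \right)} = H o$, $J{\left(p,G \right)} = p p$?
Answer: $\sqrt{13047} \approx 114.22$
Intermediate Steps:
$J{\left(p,G \right)} = p^{2}$
$V{\left(m \right)} = -9 + 2 m^{2}$ ($V{\left(m \right)} = -9 + m \left(m + m\right) = -9 + m 2 m = -9 + 2 m^{2}$)
$j = 4815$ ($j = \left(-112\right) \left(-43\right) - \left(9 - 2 \left(-2\right)^{2}\right) = 4816 + \left(-9 + 2 \cdot 4\right) = 4816 + \left(-9 + 8\right) = 4816 - 1 = 4815$)
$\sqrt{R{\left(J{\left(14,-7 \right)},42 \right)} + j} = \sqrt{14^{2} \cdot 42 + 4815} = \sqrt{196 \cdot 42 + 4815} = \sqrt{8232 + 4815} = \sqrt{13047}$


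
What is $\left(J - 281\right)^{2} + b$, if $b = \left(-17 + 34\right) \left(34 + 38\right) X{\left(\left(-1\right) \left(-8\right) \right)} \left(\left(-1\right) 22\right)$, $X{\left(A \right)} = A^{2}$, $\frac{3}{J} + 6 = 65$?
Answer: $- \frac{5724363776}{3481} \approx -1.6445 \cdot 10^{6}$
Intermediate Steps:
$J = \frac{3}{59}$ ($J = \frac{3}{-6 + 65} = \frac{3}{59} \approx 0.050847$)
$b = -1723392$ ($b = \left(-17 + 34\right) \left(34 + 38\right) \left(\left(-1\right) \left(-8\right)\right)^{2} \left(\left(-1\right) 22\right) = 17 \cdot 72 \cdot 8^{2} \left(-22\right) = 1224 \cdot 64 \left(-22\right) = 78336 \left(-22\right) = -1723392$)
$\left(J - 281\right)^{2} + b = \left(\frac{3}{59} - 281\right)^{2} - 1723392 = \left(- \frac{16576}{59}\right)^{2} - 1723392 = \frac{274763776}{3481} - 1723392 = - \frac{5724363776}{3481}$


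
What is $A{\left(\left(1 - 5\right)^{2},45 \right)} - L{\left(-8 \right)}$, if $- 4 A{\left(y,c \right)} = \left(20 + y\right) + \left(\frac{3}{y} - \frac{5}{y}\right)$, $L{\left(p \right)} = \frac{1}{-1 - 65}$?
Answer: $- \frac{9455}{1056} \approx -8.9536$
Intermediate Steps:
$L{\left(p \right)} = - \frac{1}{66}$ ($L{\left(p \right)} = \frac{1}{-66} = - \frac{1}{66}$)
$A{\left(y,c \right)} = -5 + \frac{1}{2 y} - \frac{y}{4}$ ($A{\left(y,c \right)} = - \frac{\left(20 + y\right) + \left(\frac{3}{y} - \frac{5}{y}\right)}{4} = - \frac{\left(20 + y\right) - \frac{2}{y}}{4} = - \frac{20 + y - \frac{2}{y}}{4} = -5 + \frac{1}{2 y} - \frac{y}{4}$)
$A{\left(\left(1 - 5\right)^{2},45 \right)} - L{\left(-8 \right)} = \frac{2 - \left(1 - 5\right)^{2} \left(20 + \left(1 - 5\right)^{2}\right)}{4 \left(1 - 5\right)^{2}} - - \frac{1}{66} = \frac{2 - \left(-4\right)^{2} \left(20 + \left(-4\right)^{2}\right)}{4 \left(-4\right)^{2}} + \frac{1}{66} = \frac{2 - 16 \left(20 + 16\right)}{4 \cdot 16} + \frac{1}{66} = \frac{1}{4} \cdot \frac{1}{16} \left(2 - 16 \cdot 36\right) + \frac{1}{66} = \frac{1}{4} \cdot \frac{1}{16} \left(2 - 576\right) + \frac{1}{66} = \frac{1}{4} \cdot \frac{1}{16} \left(-574\right) + \frac{1}{66} = - \frac{287}{32} + \frac{1}{66} = - \frac{9455}{1056}$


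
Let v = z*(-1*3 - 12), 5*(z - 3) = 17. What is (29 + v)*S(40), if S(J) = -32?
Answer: 2144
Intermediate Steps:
z = 32/5 (z = 3 + (⅕)*17 = 3 + 17/5 = 32/5 ≈ 6.4000)
v = -96 (v = 32*(-1*3 - 12)/5 = 32*(-3 - 12)/5 = (32/5)*(-15) = -96)
(29 + v)*S(40) = (29 - 96)*(-32) = -67*(-32) = 2144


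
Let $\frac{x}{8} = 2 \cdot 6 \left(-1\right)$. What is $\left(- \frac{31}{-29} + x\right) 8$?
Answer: $- \frac{22024}{29} \approx -759.45$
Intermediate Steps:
$x = -96$ ($x = 8 \cdot 2 \cdot 6 \left(-1\right) = 8 \cdot 12 \left(-1\right) = 8 \left(-12\right) = -96$)
$\left(- \frac{31}{-29} + x\right) 8 = \left(- \frac{31}{-29} - 96\right) 8 = \left(\left(-31\right) \left(- \frac{1}{29}\right) - 96\right) 8 = \left(\frac{31}{29} - 96\right) 8 = \left(- \frac{2753}{29}\right) 8 = - \frac{22024}{29}$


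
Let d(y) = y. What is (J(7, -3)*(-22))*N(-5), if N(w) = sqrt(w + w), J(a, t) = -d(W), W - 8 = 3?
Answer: 242*I*sqrt(10) ≈ 765.27*I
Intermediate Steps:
W = 11 (W = 8 + 3 = 11)
J(a, t) = -11 (J(a, t) = -1*11 = -11)
N(w) = sqrt(2)*sqrt(w) (N(w) = sqrt(2*w) = sqrt(2)*sqrt(w))
(J(7, -3)*(-22))*N(-5) = (-11*(-22))*(sqrt(2)*sqrt(-5)) = 242*(sqrt(2)*(I*sqrt(5))) = 242*(I*sqrt(10)) = 242*I*sqrt(10)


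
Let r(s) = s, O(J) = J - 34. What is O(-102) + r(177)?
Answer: 41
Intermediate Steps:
O(J) = -34 + J
O(-102) + r(177) = (-34 - 102) + 177 = -136 + 177 = 41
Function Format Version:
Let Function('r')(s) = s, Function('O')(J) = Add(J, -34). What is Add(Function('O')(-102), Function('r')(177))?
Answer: 41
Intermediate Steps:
Function('O')(J) = Add(-34, J)
Add(Function('O')(-102), Function('r')(177)) = Add(Add(-34, -102), 177) = Add(-136, 177) = 41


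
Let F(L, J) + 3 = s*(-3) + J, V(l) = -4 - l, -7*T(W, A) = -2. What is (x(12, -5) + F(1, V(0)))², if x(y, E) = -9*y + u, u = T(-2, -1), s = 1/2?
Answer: 2647129/196 ≈ 13506.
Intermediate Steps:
s = ½ (s = 1*(½) = ½ ≈ 0.50000)
T(W, A) = 2/7 (T(W, A) = -⅐*(-2) = 2/7)
u = 2/7 ≈ 0.28571
x(y, E) = 2/7 - 9*y (x(y, E) = -9*y + 2/7 = 2/7 - 9*y)
F(L, J) = -9/2 + J (F(L, J) = -3 + ((½)*(-3) + J) = -3 + (-3/2 + J) = -9/2 + J)
(x(12, -5) + F(1, V(0)))² = ((2/7 - 9*12) + (-9/2 + (-4 - 1*0)))² = ((2/7 - 108) + (-9/2 + (-4 + 0)))² = (-754/7 + (-9/2 - 4))² = (-754/7 - 17/2)² = (-1627/14)² = 2647129/196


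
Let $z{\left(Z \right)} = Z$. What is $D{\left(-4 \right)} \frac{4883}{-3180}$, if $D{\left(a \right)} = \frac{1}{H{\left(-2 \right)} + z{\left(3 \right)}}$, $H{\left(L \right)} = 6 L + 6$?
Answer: $\frac{4883}{9540} \approx 0.51184$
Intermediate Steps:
$H{\left(L \right)} = 6 + 6 L$
$D{\left(a \right)} = - \frac{1}{3}$ ($D{\left(a \right)} = \frac{1}{\left(6 + 6 \left(-2\right)\right) + 3} = \frac{1}{\left(6 - 12\right) + 3} = \frac{1}{-6 + 3} = \frac{1}{-3} = - \frac{1}{3}$)
$D{\left(-4 \right)} \frac{4883}{-3180} = - \frac{4883 \frac{1}{-3180}}{3} = - \frac{4883 \left(- \frac{1}{3180}\right)}{3} = \left(- \frac{1}{3}\right) \left(- \frac{4883}{3180}\right) = \frac{4883}{9540}$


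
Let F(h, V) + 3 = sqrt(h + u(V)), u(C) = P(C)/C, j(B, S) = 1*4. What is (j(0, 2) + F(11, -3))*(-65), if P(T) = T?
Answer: -65 - 130*sqrt(3) ≈ -290.17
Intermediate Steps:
j(B, S) = 4
u(C) = 1 (u(C) = C/C = 1)
F(h, V) = -3 + sqrt(1 + h) (F(h, V) = -3 + sqrt(h + 1) = -3 + sqrt(1 + h))
(j(0, 2) + F(11, -3))*(-65) = (4 + (-3 + sqrt(1 + 11)))*(-65) = (4 + (-3 + sqrt(12)))*(-65) = (4 + (-3 + 2*sqrt(3)))*(-65) = (1 + 2*sqrt(3))*(-65) = -65 - 130*sqrt(3)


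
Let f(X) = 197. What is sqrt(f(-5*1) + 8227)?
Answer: 18*sqrt(26) ≈ 91.782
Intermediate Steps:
sqrt(f(-5*1) + 8227) = sqrt(197 + 8227) = sqrt(8424) = 18*sqrt(26)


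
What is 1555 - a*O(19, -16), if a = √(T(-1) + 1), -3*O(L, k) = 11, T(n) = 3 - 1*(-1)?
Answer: 1555 + 11*√5/3 ≈ 1563.2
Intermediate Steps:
T(n) = 4 (T(n) = 3 + 1 = 4)
O(L, k) = -11/3 (O(L, k) = -⅓*11 = -11/3)
a = √5 (a = √(4 + 1) = √5 ≈ 2.2361)
1555 - a*O(19, -16) = 1555 - √5*(-11)/3 = 1555 - (-11)*√5/3 = 1555 + 11*√5/3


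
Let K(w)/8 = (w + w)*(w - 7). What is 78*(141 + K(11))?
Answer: 65910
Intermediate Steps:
K(w) = 16*w*(-7 + w) (K(w) = 8*((w + w)*(w - 7)) = 8*((2*w)*(-7 + w)) = 8*(2*w*(-7 + w)) = 16*w*(-7 + w))
78*(141 + K(11)) = 78*(141 + 16*11*(-7 + 11)) = 78*(141 + 16*11*4) = 78*(141 + 704) = 78*845 = 65910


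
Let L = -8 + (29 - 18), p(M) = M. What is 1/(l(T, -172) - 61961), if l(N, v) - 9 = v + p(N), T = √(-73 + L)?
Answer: -31062/1929695723 - I*√70/3859391446 ≈ -1.6097e-5 - 2.1679e-9*I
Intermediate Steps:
L = 3 (L = -8 + 11 = 3)
T = I*√70 (T = √(-73 + 3) = √(-70) = I*√70 ≈ 8.3666*I)
l(N, v) = 9 + N + v (l(N, v) = 9 + (v + N) = 9 + (N + v) = 9 + N + v)
1/(l(T, -172) - 61961) = 1/((9 + I*√70 - 172) - 61961) = 1/((-163 + I*√70) - 61961) = 1/(-62124 + I*√70)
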